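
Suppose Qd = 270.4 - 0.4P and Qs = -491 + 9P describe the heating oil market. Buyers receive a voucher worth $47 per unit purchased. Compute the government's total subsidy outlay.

Pre-subsidy: 270.4 - 0.4P = -491 + 9P gives P* = 81, Q* = 238.
With the rebate, buyers effectively pay Pb = Ps − 47, where Ps is the price sellers receive.
Demand in terms of Ps becomes Qd = 270.4 − 0.4(Ps − 47) = 289.2 - 0.4Ps. Setting this equal to supply: 289.2 - 0.4Ps = -491 + 9Ps, so Ps = 83.
Buyers pay Pb = 83 − 47 = 36; Q' = -491 + 9·83 = 256.
Government outlay = subsidy × quantity = 47 × 256 = 12032.

Government cost = $12032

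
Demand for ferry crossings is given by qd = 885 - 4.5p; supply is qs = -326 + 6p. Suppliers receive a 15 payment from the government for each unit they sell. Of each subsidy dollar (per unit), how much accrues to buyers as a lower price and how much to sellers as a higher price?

Pre-subsidy: 885 - 4.5p = -326 + 6p gives p* = 346/3, q* = 366.
With the subsidy, sellers receive ps = pb + 15 for each unit, where pb is the price buyers pay.
Supply in terms of pb becomes qs = -326 + 6(pb + 15) = -236 + 6pb. Setting this equal to demand: 885 - 4.5pb = -236 + 6pb, so pb = 2242/21.
Sellers receive ps = 2242/21 + 15 = 2557/21; q' = 885 − 4.5·(2242/21) = 2832/7.
Buyers' price falls by p* − pb = 346/3 − 2242/21 = 60/7; sellers' price rises by ps − p* = 2557/21 − 346/3 = 45/7.

Buyers gain 60/7 per unit; sellers gain 45/7 per unit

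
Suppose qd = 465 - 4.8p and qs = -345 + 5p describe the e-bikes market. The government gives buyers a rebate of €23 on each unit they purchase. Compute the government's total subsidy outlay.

Government cost = 140415/49

Pre-subsidy: 465 - 4.8p = -345 + 5p gives p* = 4050/49, q* = 3345/49.
With the rebate, buyers effectively pay pb = ps − 23, where ps is the price sellers receive.
Demand in terms of ps becomes qd = 465 − 4.8(ps − 23) = 575.4 - 4.8ps. Setting this equal to supply: 575.4 - 4.8ps = -345 + 5ps, so ps = 4602/49.
Buyers pay pb = 4602/49 − 23 = 3475/49; q' = -345 + 5·(4602/49) = 6105/49.
Government outlay = subsidy × quantity = 23 × 6105/49 = 140415/49.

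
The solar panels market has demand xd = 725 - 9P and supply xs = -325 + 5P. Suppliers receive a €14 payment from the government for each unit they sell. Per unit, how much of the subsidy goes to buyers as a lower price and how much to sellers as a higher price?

Pre-subsidy: 725 - 9P = -325 + 5P gives P* = 75, x* = 50.
With the subsidy, sellers receive Ps = Pb + 14 for each unit, where Pb is the price buyers pay.
Supply in terms of Pb becomes xs = -325 + 5(Pb + 14) = -255 + 5Pb. Setting this equal to demand: 725 - 9Pb = -255 + 5Pb, so Pb = 70.
Sellers receive Ps = 70 + 14 = 84; x' = 725 − 9·70 = 95.
Buyers' price falls by P* − Pb = 75 − 70 = 5; sellers' price rises by Ps − P* = 84 − 75 = 9.

Buyers gain €5 per unit; sellers gain €9 per unit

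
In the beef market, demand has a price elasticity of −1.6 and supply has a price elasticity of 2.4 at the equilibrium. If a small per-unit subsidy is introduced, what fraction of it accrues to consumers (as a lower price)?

Consumer share = 0.6

For a small subsidy around the equilibrium, the benefit split depends on the relative slopes, which at a point are proportional to the elasticities.
Buyer share = εs/(εs + |εd|) = 2.4/(2.4 + 1.6) = 0.6; seller share = |εd|/(εs + |εd|) = 0.4.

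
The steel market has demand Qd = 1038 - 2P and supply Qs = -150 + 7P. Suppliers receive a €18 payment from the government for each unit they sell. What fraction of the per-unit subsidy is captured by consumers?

Consumer share = 7/9

Pre-subsidy: 1038 - 2P = -150 + 7P gives P* = 132, Q* = 774.
With the subsidy, sellers receive Ps = Pb + 18 for each unit, where Pb is the price buyers pay.
Supply in terms of Pb becomes Qs = -150 + 7(Pb + 18) = -24 + 7Pb. Setting this equal to demand: 1038 - 2Pb = -24 + 7Pb, so Pb = 118.
Sellers receive Ps = 118 + 18 = 136; Q' = 1038 − 2·118 = 802.
Buyers' price falls by P* − Pb = 132 − 118 = 14; sellers' price rises by Ps − P* = 136 − 132 = 4.
So consumers capture 14/18 = 7/9 of each unit of subsidy.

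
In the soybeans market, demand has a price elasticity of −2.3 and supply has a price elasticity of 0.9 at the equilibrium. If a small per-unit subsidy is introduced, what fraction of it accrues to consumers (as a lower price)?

Consumer share = 0.28125

For a small subsidy around the equilibrium, the benefit split depends on the relative slopes, which at a point are proportional to the elasticities.
Buyer share = εs/(εs + |εd|) = 0.9/(0.9 + 2.3) = 0.28125; seller share = |εd|/(εs + |εd|) = 0.71875.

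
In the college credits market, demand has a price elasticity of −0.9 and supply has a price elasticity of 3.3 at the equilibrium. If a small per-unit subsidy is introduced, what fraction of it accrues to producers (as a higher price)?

For a small subsidy around the equilibrium, the benefit split depends on the relative slopes, which at a point are proportional to the elasticities.
Buyer share = εs/(εs + |εd|) = 3.3/(3.3 + 0.9) = 11/14; seller share = |εd|/(εs + |εd|) = 3/14.
So producers capture 3/14 of the subsidy.

Producer share = 3/14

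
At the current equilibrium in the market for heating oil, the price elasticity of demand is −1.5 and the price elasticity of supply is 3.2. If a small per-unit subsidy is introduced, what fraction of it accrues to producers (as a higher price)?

For a small subsidy around the equilibrium, the benefit split depends on the relative slopes, which at a point are proportional to the elasticities.
Buyer share = εs/(εs + |εd|) = 3.2/(3.2 + 1.5) = 32/47; seller share = |εd|/(εs + |εd|) = 15/47.
So producers capture 15/47 of the subsidy.

Producer share = 15/47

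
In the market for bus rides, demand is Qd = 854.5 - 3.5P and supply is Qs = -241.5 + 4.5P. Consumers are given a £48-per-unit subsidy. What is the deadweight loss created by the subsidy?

Pre-subsidy: 854.5 - 3.5P = -241.5 + 4.5P gives P* = 137, Q* = 375.
With the rebate, buyers effectively pay Pb = Ps − 48, where Ps is the price sellers receive.
Demand in terms of Ps becomes Qd = 854.5 − 3.5(Ps − 48) = 1022.5 - 3.5Ps. Setting this equal to supply: 1022.5 - 3.5Ps = -241.5 + 4.5Ps, so Ps = 158.
Buyers pay Pb = 158 − 48 = 110; Q' = -241.5 + 4.5·158 = 469.5.
The subsidy expands output by 469.5 − 375 = 94.5 past the efficient level; on those units the gap between marginal cost and willingness to pay runs from 0 up to 48.
DWL = ½ × 48 × 94.5 = 2268.

Deadweight loss = £2268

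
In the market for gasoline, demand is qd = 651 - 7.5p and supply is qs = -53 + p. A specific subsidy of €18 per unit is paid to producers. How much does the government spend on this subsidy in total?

Pre-subsidy: 651 - 7.5p = -53 + p gives p* = 1408/17, q* = 507/17.
With the subsidy, sellers receive ps = pb + 18 for each unit, where pb is the price buyers pay.
Supply in terms of pb becomes qs = -53 + 1(pb + 18) = -35 + pb. Setting this equal to demand: 651 - 7.5pb = -35 + pb, so pb = 1372/17.
Sellers receive ps = 1372/17 + 18 = 1678/17; q' = 651 − 7.5·(1372/17) = 777/17.
Government outlay = subsidy × quantity = 18 × 777/17 = 13986/17.

Government cost = 13986/17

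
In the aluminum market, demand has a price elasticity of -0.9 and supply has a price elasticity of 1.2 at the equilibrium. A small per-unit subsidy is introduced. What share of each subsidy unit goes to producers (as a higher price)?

Producer share = 3/7

For a small subsidy around the equilibrium, the benefit split depends on the relative slopes, which at a point are proportional to the elasticities.
Buyer share = εs/(εs + |εd|) = 1.2/(1.2 + 0.9) = 4/7; seller share = |εd|/(εs + |εd|) = 3/7.
So producers capture 3/7 of the subsidy.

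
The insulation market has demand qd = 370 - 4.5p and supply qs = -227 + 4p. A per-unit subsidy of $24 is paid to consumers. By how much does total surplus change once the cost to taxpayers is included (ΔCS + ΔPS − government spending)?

Net change in total surplus = -10368/17

Pre-subsidy: 370 - 4.5p = -227 + 4p gives p* = 1194/17, q* = 917/17.
With the rebate, buyers effectively pay pb = ps − 24, where ps is the price sellers receive.
Demand in terms of ps becomes qd = 370 − 4.5(ps − 24) = 478 - 4.5ps. Setting this equal to supply: 478 - 4.5ps = -227 + 4ps, so ps = 1410/17.
Buyers pay pb = 1410/17 − 24 = 1002/17; q' = -227 + 4·(1410/17) = 1781/17.
ΔCS = ½(917/17 + 1781/17)(1194/17 − 1002/17) = 259008/289; ΔPS = ½(917/17 + 1781/17)(1410/17 − 1194/17) = 291384/289.
Government spending = 24 × 1781/17 = 42744/17.
Net change = 259008/289 + 291384/289 − 42744/17 = -10368/17. The loss equals the DWL triangle ½·24·864/17.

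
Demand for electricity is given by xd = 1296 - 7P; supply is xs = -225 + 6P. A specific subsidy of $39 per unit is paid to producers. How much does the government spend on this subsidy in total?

Government cost = $23517

Pre-subsidy: 1296 - 7P = -225 + 6P gives P* = 117, x* = 477.
With the subsidy, sellers receive Ps = Pb + 39 for each unit, where Pb is the price buyers pay.
Supply in terms of Pb becomes xs = -225 + 6(Pb + 39) = 9 + 6Pb. Setting this equal to demand: 1296 - 7Pb = 9 + 6Pb, so Pb = 99.
Sellers receive Ps = 99 + 39 = 138; x' = 1296 − 7·99 = 603.
Government outlay = subsidy × quantity = 39 × 603 = 23517.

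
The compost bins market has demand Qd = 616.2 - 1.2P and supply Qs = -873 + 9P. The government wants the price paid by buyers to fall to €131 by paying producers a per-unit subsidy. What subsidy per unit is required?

Required subsidy s = €17 per unit

At a buyer price of 131, quantity demanded is 616.2 − 1.2·131 = 459.
Sellers supply 459 only when they receive Ps with -873 + 9·Ps = 459, i.e. Ps = 148.
s = Ps − Pb = 148 − 131 = 17.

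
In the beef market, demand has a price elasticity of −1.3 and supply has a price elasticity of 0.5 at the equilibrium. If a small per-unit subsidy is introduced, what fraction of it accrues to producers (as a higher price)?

Producer share = 13/18

For a small subsidy around the equilibrium, the benefit split depends on the relative slopes, which at a point are proportional to the elasticities.
Buyer share = εs/(εs + |εd|) = 0.5/(0.5 + 1.3) = 5/18; seller share = |εd|/(εs + |εd|) = 13/18.
So producers capture 13/18 of the subsidy.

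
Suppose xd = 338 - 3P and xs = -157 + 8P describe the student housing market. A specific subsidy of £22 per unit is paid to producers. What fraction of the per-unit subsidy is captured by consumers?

Pre-subsidy: 338 - 3P = -157 + 8P gives P* = 45, x* = 203.
With the subsidy, sellers receive Ps = Pb + 22 for each unit, where Pb is the price buyers pay.
Supply in terms of Pb becomes xs = -157 + 8(Pb + 22) = 19 + 8Pb. Setting this equal to demand: 338 - 3Pb = 19 + 8Pb, so Pb = 29.
Sellers receive Ps = 29 + 22 = 51; x' = 338 − 3·29 = 251.
Buyers' price falls by P* − Pb = 45 − 29 = 16; sellers' price rises by Ps − P* = 51 − 45 = 6.
So consumers capture 16/22 = 8/11 of each unit of subsidy.

Consumer share = 8/11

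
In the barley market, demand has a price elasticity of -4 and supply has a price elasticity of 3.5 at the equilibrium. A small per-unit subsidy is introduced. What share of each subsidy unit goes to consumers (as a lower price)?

Consumer share = 7/15

For a small subsidy around the equilibrium, the benefit split depends on the relative slopes, which at a point are proportional to the elasticities.
Buyer share = εs/(εs + |εd|) = 3.5/(3.5 + 4) = 7/15; seller share = |εd|/(εs + |εd|) = 8/15.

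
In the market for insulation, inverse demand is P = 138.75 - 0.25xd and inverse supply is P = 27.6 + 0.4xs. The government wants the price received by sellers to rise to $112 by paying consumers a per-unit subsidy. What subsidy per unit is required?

Required subsidy s = $26 per unit

At a seller price of 112, quantity supplied is -69 + 2.5·112 = 211.
Buyers absorb 211 only when they pay Pb = 138.75 − 0.25·211 = 86.
s = Ps − Pb = 112 − 86 = 26.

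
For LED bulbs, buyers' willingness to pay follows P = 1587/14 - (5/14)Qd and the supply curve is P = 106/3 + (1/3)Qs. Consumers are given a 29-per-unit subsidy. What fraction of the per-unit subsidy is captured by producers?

Pre-subsidy: 1587/14 - (5/14)Q = 106/3 + (1/3)Q gives Q* = 113 and P* = 73.
With the rebate, buyers effectively pay Pb = Ps − 29, where Ps is the price sellers receive.
On the curves, Pb = 1587/14 - (5/14)Q and Ps = 106/3 + (1/3)Q; the wedge Ps − Pb = 29 gives 106/3 + (1/3)Q − (1587/14 - (5/14)Q) = 29, so Q' = 155.
Then Pb = 1587/14 − (5/14)·155 = 58 and Ps = 106/3 + (1/3)·155 = 87.
Buyers' price falls by P* − Pb = 73 − 58 = 15; sellers' price rises by Ps − P* = 87 − 73 = 14.
So producers capture 14/29 = 14/29 of each unit of subsidy.

Producer share = 14/29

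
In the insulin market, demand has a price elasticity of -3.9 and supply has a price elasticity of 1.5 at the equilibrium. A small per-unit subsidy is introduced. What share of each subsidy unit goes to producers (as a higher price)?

For a small subsidy around the equilibrium, the benefit split depends on the relative slopes, which at a point are proportional to the elasticities.
Buyer share = εs/(εs + |εd|) = 1.5/(1.5 + 3.9) = 5/18; seller share = |εd|/(εs + |εd|) = 13/18.
So producers capture 13/18 of the subsidy.

Producer share = 13/18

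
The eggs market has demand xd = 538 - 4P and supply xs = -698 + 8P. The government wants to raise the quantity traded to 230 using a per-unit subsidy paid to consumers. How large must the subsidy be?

At x = 230, invert demand for the buyer price: Pb = (538 − 230)/4 = 77; invert supply for the seller price: Ps = (230 − (-698))/8 = 116.
The subsidy must fill the gap: s = Ps − Pb = 116 − 77 = 39.

Required subsidy s = 39 per unit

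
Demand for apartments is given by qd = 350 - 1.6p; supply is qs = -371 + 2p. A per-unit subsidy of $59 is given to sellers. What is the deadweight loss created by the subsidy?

Pre-subsidy: 350 - 1.6p = -371 + 2p gives p* = 3605/18, q* = 266/9.
With the subsidy, sellers receive ps = pb + 59 for each unit, where pb is the price buyers pay.
Supply in terms of pb becomes qs = -371 + 2(pb + 59) = -253 + 2pb. Setting this equal to demand: 350 - 1.6pb = -253 + 2pb, so pb = 167.5.
Sellers receive ps = 167.5 + 59 = 226.5; q' = 350 − 1.6·167.5 = 82.
The subsidy expands output by 82 − 266/9 = 472/9 past the efficient level; on those units the gap between marginal cost and willingness to pay runs from 0 up to 59.
DWL = ½ × 59 × 472/9 = 13924/9.

Deadweight loss = 13924/9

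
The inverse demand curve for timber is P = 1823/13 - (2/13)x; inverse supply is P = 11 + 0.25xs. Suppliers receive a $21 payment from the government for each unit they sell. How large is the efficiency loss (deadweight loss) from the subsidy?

Pre-subsidy: 1823/13 - (2/13)x = 11 + 0.25x gives x* = 320 and P* = 91.
With the subsidy, sellers receive Ps = Pb + 21 for each unit, where Pb is the price buyers pay.
On the curves, Pb = 1823/13 - (2/13)x and Ps = 11 + 0.25x; the wedge Ps − Pb = 21 gives 11 + 0.25x − (1823/13 - (2/13)x) = 21, so x' = 372.
Then Pb = 1823/13 − (2/13)·372 = 83 and Ps = 11 + 0.25·372 = 104.
The subsidy expands output by 372 − 320 = 52 past the efficient level; on those units the gap between marginal cost and willingness to pay runs from 0 up to 21.
DWL = ½ × 21 × 52 = 546.

Deadweight loss = $546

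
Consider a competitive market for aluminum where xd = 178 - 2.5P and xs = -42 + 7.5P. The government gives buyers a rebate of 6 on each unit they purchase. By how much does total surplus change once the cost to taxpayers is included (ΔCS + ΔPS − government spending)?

Net change in total surplus = -33.75

Pre-subsidy: 178 - 2.5P = -42 + 7.5P gives P* = 22, x* = 123.
With the rebate, buyers effectively pay Pb = Ps − 6, where Ps is the price sellers receive.
Demand in terms of Ps becomes xd = 178 − 2.5(Ps − 6) = 193 - 2.5Ps. Setting this equal to supply: 193 - 2.5Ps = -42 + 7.5Ps, so Ps = 23.5.
Buyers pay Pb = 23.5 − 6 = 17.5; x' = -42 + 7.5·23.5 = 134.25.
ΔCS = ½(123 + 134.25)(22 − 17.5) = 578.8125; ΔPS = ½(123 + 134.25)(23.5 − 22) = 192.9375.
Government spending = 6 × 134.25 = 805.5.
Net change = 578.8125 + 192.9375 − 805.5 = -33.75. The loss equals the DWL triangle ½·6·11.25.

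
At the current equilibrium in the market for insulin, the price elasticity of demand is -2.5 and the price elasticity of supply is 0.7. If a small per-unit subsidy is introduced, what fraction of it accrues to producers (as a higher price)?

For a small subsidy around the equilibrium, the benefit split depends on the relative slopes, which at a point are proportional to the elasticities.
Buyer share = εs/(εs + |εd|) = 0.7/(0.7 + 2.5) = 0.21875; seller share = |εd|/(εs + |εd|) = 0.78125.
So producers capture 0.78125 of the subsidy.

Producer share = 0.78125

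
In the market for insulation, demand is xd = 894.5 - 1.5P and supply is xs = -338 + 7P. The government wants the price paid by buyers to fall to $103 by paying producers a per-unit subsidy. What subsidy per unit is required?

Required subsidy s = $51 per unit

At a buyer price of 103, quantity demanded is 894.5 − 1.5·103 = 740.
Sellers supply 740 only when they receive Ps with -338 + 7·Ps = 740, i.e. Ps = 154.
s = Ps − Pb = 154 − 103 = 51.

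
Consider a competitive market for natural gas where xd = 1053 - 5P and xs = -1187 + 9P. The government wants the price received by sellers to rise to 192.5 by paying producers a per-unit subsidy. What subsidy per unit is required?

At a seller price of 192.5, quantity supplied is -1187 + 9·192.5 = 545.5.
Buyers absorb 545.5 only when they pay Pb with 1053 − 5·Pb = 545.5, i.e. Pb = 101.5.
s = Ps − Pb = 192.5 − 101.5 = 91.

Required subsidy s = 91 per unit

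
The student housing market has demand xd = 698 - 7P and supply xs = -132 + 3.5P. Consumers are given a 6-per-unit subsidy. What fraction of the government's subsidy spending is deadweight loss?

DWL / government spending = 3/68

Pre-subsidy: 698 - 7P = -132 + 3.5P gives P* = 1660/21, x* = 434/3.
With the rebate, buyers effectively pay Pb = Ps − 6, where Ps is the price sellers receive.
Demand in terms of Ps becomes xd = 698 − 7(Ps − 6) = 740 - 7Ps. Setting this equal to supply: 740 - 7Ps = -132 + 3.5Ps, so Ps = 1744/21.
Buyers pay Pb = 1744/21 − 6 = 1618/21; x' = -132 + 3.5·(1744/21) = 476/3.
ΔCS = ½(434/3 + 476/3)(1660/21 − 1618/21) = 910/3; ΔPS = ½(434/3 + 476/3)(1744/21 − 1660/21) = 1820/3.
Government spending = 6 × 476/3 = 952.
DWL = ½ × 6 × (476/3 − 434/3) = 42; fraction = 42 / 952 = 3/68.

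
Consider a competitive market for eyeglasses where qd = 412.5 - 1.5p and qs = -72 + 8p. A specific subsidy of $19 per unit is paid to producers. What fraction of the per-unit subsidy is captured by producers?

Pre-subsidy: 412.5 - 1.5p = -72 + 8p gives p* = 51, q* = 336.
With the subsidy, sellers receive ps = pb + 19 for each unit, where pb is the price buyers pay.
Supply in terms of pb becomes qs = -72 + 8(pb + 19) = 80 + 8pb. Setting this equal to demand: 412.5 - 1.5pb = 80 + 8pb, so pb = 35.
Sellers receive ps = 35 + 19 = 54; q' = 412.5 − 1.5·35 = 360.
Buyers' price falls by p* − pb = 51 − 35 = 16; sellers' price rises by ps − p* = 54 − 51 = 3.
So producers capture 3/19 = 3/19 of each unit of subsidy.

Producer share = 3/19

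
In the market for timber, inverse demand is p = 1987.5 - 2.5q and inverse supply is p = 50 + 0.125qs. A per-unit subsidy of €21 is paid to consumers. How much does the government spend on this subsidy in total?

Pre-subsidy: 1987.5 - 2.5q = 50 + 0.125q gives q* = 15500/21 and p* = 5975/42.
With the rebate, buyers effectively pay pb = ps − 21, where ps is the price sellers receive.
On the curves, pb = 1987.5 - 2.5q and ps = 50 + 0.125q; the wedge ps − pb = 21 gives 50 + 0.125q − (1987.5 - 2.5q) = 21, so q' = 15668/21.
Then pb = 1987.5 − 2.5·(15668/21) = 5135/42 and ps = 50 + 0.125·(15668/21) = 6017/42.
Government outlay = subsidy × quantity = 21 × 15668/21 = 15668.

Government cost = €15668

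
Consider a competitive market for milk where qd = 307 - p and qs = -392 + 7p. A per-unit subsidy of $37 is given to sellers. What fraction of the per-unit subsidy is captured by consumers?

Pre-subsidy: 307 - p = -392 + 7p gives p* = 87.375, q* = 219.625.
With the subsidy, sellers receive ps = pb + 37 for each unit, where pb is the price buyers pay.
Supply in terms of pb becomes qs = -392 + 7(pb + 37) = -133 + 7pb. Setting this equal to demand: 307 - pb = -133 + 7pb, so pb = 55.
Sellers receive ps = 55 + 37 = 92; q' = 307 − 1·55 = 252.
Buyers' price falls by p* − pb = 87.375 − 55 = 32.375; sellers' price rises by ps − p* = 92 − 87.375 = 4.625.
So consumers capture 32.375/37 = 0.875 of each unit of subsidy.

Consumer share = 0.875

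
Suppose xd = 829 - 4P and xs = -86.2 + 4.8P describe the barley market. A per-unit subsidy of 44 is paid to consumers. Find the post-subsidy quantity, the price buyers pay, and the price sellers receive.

Pre-subsidy: 829 - 4P = -86.2 + 4.8P gives P* = 104, x* = 413.
With the rebate, buyers effectively pay Pb = Ps − 44, where Ps is the price sellers receive.
Demand in terms of Ps becomes xd = 829 − 4(Ps − 44) = 1005 - 4Ps. Setting this equal to supply: 1005 - 4Ps = -86.2 + 4.8Ps, so Ps = 124.
Buyers pay Pb = 124 − 44 = 80; x' = -86.2 + 4.8·124 = 509.

x' = 509; buyers pay 80; sellers receive 124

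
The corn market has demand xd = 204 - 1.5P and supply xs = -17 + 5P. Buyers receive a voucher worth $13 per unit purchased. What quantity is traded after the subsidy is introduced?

x' = 168

Pre-subsidy: 204 - 1.5P = -17 + 5P gives P* = 34, x* = 153.
With the rebate, buyers effectively pay Pb = Ps − 13, where Ps is the price sellers receive.
Demand in terms of Ps becomes xd = 204 − 1.5(Ps − 13) = 223.5 - 1.5Ps. Setting this equal to supply: 223.5 - 1.5Ps = -17 + 5Ps, so Ps = 37.
Buyers pay Pb = 37 − 13 = 24; x' = -17 + 5·37 = 168.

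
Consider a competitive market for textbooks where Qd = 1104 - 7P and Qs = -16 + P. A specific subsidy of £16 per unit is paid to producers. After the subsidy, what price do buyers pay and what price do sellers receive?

Pre-subsidy: 1104 - 7P = -16 + P gives P* = 140, Q* = 124.
With the subsidy, sellers receive Ps = Pb + 16 for each unit, where Pb is the price buyers pay.
Supply in terms of Pb becomes Qs = -16 + 1(Pb + 16) = 0 + Pb. Setting this equal to demand: 1104 - 7Pb = 0 + Pb, so Pb = 138.
Sellers receive Ps = 138 + 16 = 154; Q' = 1104 − 7·138 = 138.

Buyers pay £138; sellers receive £154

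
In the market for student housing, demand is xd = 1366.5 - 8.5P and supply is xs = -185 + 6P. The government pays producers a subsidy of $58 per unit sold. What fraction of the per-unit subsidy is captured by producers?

Pre-subsidy: 1366.5 - 8.5P = -185 + 6P gives P* = 107, x* = 457.
With the subsidy, sellers receive Ps = Pb + 58 for each unit, where Pb is the price buyers pay.
Supply in terms of Pb becomes xs = -185 + 6(Pb + 58) = 163 + 6Pb. Setting this equal to demand: 1366.5 - 8.5Pb = 163 + 6Pb, so Pb = 83.
Sellers receive Ps = 83 + 58 = 141; x' = 1366.5 − 8.5·83 = 661.
Buyers' price falls by P* − Pb = 107 − 83 = 24; sellers' price rises by Ps − P* = 141 − 107 = 34.
So producers capture 34/58 = 17/29 of each unit of subsidy.

Producer share = 17/29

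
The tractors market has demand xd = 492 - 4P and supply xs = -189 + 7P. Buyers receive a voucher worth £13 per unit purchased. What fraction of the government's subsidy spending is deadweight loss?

DWL / government spending = 13/218

Pre-subsidy: 492 - 4P = -189 + 7P gives P* = 681/11, x* = 2688/11.
With the rebate, buyers effectively pay Pb = Ps − 13, where Ps is the price sellers receive.
Demand in terms of Ps becomes xd = 492 − 4(Ps − 13) = 544 - 4Ps. Setting this equal to supply: 544 - 4Ps = -189 + 7Ps, so Ps = 733/11.
Buyers pay Pb = 733/11 − 13 = 590/11; x' = -189 + 7·(733/11) = 3052/11.
ΔCS = ½(2688/11 + 3052/11)(681/11 − 590/11) = 261170/121; ΔPS = ½(2688/11 + 3052/11)(733/11 − 681/11) = 149240/121.
Government spending = 13 × 3052/11 = 39676/11.
DWL = ½ × 13 × (3052/11 − 2688/11) = 2366/11; fraction = (2366/11) / (39676/11) = 13/218.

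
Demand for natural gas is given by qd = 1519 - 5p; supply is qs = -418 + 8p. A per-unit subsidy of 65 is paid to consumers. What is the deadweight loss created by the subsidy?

Pre-subsidy: 1519 - 5p = -418 + 8p gives p* = 149, q* = 774.
With the rebate, buyers effectively pay pb = ps − 65, where ps is the price sellers receive.
Demand in terms of ps becomes qd = 1519 − 5(ps − 65) = 1844 - 5ps. Setting this equal to supply: 1844 - 5ps = -418 + 8ps, so ps = 174.
Buyers pay pb = 174 − 65 = 109; q' = -418 + 8·174 = 974.
The subsidy expands output by 974 − 774 = 200 past the efficient level; on those units the gap between marginal cost and willingness to pay runs from 0 up to 65.
DWL = ½ × 65 × 200 = 6500.

Deadweight loss = 6500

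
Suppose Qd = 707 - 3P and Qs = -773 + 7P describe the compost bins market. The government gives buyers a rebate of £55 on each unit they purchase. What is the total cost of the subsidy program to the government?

Government cost = £20817.5

Pre-subsidy: 707 - 3P = -773 + 7P gives P* = 148, Q* = 263.
With the rebate, buyers effectively pay Pb = Ps − 55, where Ps is the price sellers receive.
Demand in terms of Ps becomes Qd = 707 − 3(Ps − 55) = 872 - 3Ps. Setting this equal to supply: 872 - 3Ps = -773 + 7Ps, so Ps = 164.5.
Buyers pay Pb = 164.5 − 55 = 109.5; Q' = -773 + 7·164.5 = 378.5.
Government outlay = subsidy × quantity = 55 × 378.5 = 20817.5.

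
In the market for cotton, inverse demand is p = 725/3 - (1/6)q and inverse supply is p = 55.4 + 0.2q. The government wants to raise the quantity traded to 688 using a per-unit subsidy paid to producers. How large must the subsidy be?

At q = 688, from the demand curve buyers pay pb = 725/3 − (1/6)·688 = 127; from the supply curve sellers need ps = 55.4 + 0.2·688 = 193.
The subsidy must fill the gap: s = ps − pb = 193 − 127 = 66.

Required subsidy s = 66 per unit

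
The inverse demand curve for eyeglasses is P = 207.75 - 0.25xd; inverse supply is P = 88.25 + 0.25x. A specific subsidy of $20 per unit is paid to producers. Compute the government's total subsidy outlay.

Government cost = $5580

Pre-subsidy: 207.75 - 0.25x = 88.25 + 0.25x gives x* = 239 and P* = 148.
With the subsidy, sellers receive Ps = Pb + 20 for each unit, where Pb is the price buyers pay.
On the curves, Pb = 207.75 - 0.25x and Ps = 88.25 + 0.25x; the wedge Ps − Pb = 20 gives 88.25 + 0.25x − (207.75 - 0.25x) = 20, so x' = 279.
Then Pb = 207.75 − 0.25·279 = 138 and Ps = 88.25 + 0.25·279 = 158.
Government outlay = subsidy × quantity = 20 × 279 = 5580.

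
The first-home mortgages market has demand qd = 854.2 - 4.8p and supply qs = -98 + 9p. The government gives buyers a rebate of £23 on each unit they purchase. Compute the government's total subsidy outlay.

Government cost = £13685

Pre-subsidy: 854.2 - 4.8p = -98 + 9p gives p* = 69, q* = 523.
With the rebate, buyers effectively pay pb = ps − 23, where ps is the price sellers receive.
Demand in terms of ps becomes qd = 854.2 − 4.8(ps − 23) = 964.6 - 4.8ps. Setting this equal to supply: 964.6 - 4.8ps = -98 + 9ps, so ps = 77.
Buyers pay pb = 77 − 23 = 54; q' = -98 + 9·77 = 595.
Government outlay = subsidy × quantity = 23 × 595 = 13685.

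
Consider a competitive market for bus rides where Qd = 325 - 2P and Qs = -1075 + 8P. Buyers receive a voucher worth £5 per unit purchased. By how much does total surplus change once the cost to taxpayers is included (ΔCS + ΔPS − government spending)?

Pre-subsidy: 325 - 2P = -1075 + 8P gives P* = 140, Q* = 45.
With the rebate, buyers effectively pay Pb = Ps − 5, where Ps is the price sellers receive.
Demand in terms of Ps becomes Qd = 325 − 2(Ps − 5) = 335 - 2Ps. Setting this equal to supply: 335 - 2Ps = -1075 + 8Ps, so Ps = 141.
Buyers pay Pb = 141 − 5 = 136; Q' = -1075 + 8·141 = 53.
ΔCS = ½(45 + 53)(140 − 136) = 196; ΔPS = ½(45 + 53)(141 − 140) = 49.
Government spending = 5 × 53 = 265.
Net change = 196 + 49 − 265 = -20. The loss equals the DWL triangle ½·5·8.

Net change in total surplus = -£20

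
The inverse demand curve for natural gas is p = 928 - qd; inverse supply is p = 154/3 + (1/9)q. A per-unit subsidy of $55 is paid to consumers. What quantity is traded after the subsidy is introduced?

Pre-subsidy: 928 - q = 154/3 + (1/9)q gives q* = 789 and p* = 139.
With the rebate, buyers effectively pay pb = ps − 55, where ps is the price sellers receive.
On the curves, pb = 928 - q and ps = 154/3 + (1/9)q; the wedge ps − pb = 55 gives 154/3 + (1/9)q − (928 - q) = 55, so q' = 838.5.
Then pb = 928 − 1·838.5 = 89.5 and ps = 154/3 + (1/9)·838.5 = 144.5.

q' = 838.5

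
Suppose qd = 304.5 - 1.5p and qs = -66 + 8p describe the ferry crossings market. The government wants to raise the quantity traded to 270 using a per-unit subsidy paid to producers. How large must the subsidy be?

Required subsidy s = 19 per unit

At q = 270, invert demand for the buyer price: pb = (304.5 − 270)/1.5 = 23; invert supply for the seller price: ps = (270 − (-66))/8 = 42.
The subsidy must fill the gap: s = ps − pb = 42 − 23 = 19.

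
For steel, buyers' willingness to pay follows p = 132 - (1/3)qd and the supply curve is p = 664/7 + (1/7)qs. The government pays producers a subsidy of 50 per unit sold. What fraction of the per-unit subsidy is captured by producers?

Producer share = 0.3

Pre-subsidy: 132 - (1/3)q = 664/7 + (1/7)q gives q* = 78 and p* = 106.
With the subsidy, sellers receive ps = pb + 50 for each unit, where pb is the price buyers pay.
On the curves, pb = 132 - (1/3)q and ps = 664/7 + (1/7)q; the wedge ps − pb = 50 gives 664/7 + (1/7)q − (132 - (1/3)q) = 50, so q' = 183.
Then pb = 132 − (1/3)·183 = 71 and ps = 664/7 + (1/7)·183 = 121.
Buyers' price falls by p* − pb = 106 − 71 = 35; sellers' price rises by ps − p* = 121 − 106 = 15.
So producers capture 15/50 = 0.3 of each unit of subsidy.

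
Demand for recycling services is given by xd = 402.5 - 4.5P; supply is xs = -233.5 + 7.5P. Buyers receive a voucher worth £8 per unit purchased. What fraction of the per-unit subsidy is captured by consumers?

Consumer share = 0.625

Pre-subsidy: 402.5 - 4.5P = -233.5 + 7.5P gives P* = 53, x* = 164.
With the rebate, buyers effectively pay Pb = Ps − 8, where Ps is the price sellers receive.
Demand in terms of Ps becomes xd = 402.5 − 4.5(Ps − 8) = 438.5 - 4.5Ps. Setting this equal to supply: 438.5 - 4.5Ps = -233.5 + 7.5Ps, so Ps = 56.
Buyers pay Pb = 56 − 8 = 48; x' = -233.5 + 7.5·56 = 186.5.
Buyers' price falls by P* − Pb = 53 − 48 = 5; sellers' price rises by Ps − P* = 56 − 53 = 3.
So consumers capture 5/8 = 0.625 of each unit of subsidy.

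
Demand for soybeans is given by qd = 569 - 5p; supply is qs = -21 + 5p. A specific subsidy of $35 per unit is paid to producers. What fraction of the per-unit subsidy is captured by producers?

Producer share = 0.5

Pre-subsidy: 569 - 5p = -21 + 5p gives p* = 59, q* = 274.
With the subsidy, sellers receive ps = pb + 35 for each unit, where pb is the price buyers pay.
Supply in terms of pb becomes qs = -21 + 5(pb + 35) = 154 + 5pb. Setting this equal to demand: 569 - 5pb = 154 + 5pb, so pb = 41.5.
Sellers receive ps = 41.5 + 35 = 76.5; q' = 569 − 5·41.5 = 361.5.
Buyers' price falls by p* − pb = 59 − 41.5 = 17.5; sellers' price rises by ps − p* = 76.5 − 59 = 17.5.
So producers capture 17.5/35 = 0.5 of each unit of subsidy.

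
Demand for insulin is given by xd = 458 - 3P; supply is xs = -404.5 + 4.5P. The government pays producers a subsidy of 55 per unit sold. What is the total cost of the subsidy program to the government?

Government cost = 11660

Pre-subsidy: 458 - 3P = -404.5 + 4.5P gives P* = 115, x* = 113.
With the subsidy, sellers receive Ps = Pb + 55 for each unit, where Pb is the price buyers pay.
Supply in terms of Pb becomes xs = -404.5 + 4.5(Pb + 55) = -157 + 4.5Pb. Setting this equal to demand: 458 - 3Pb = -157 + 4.5Pb, so Pb = 82.
Sellers receive Ps = 82 + 55 = 137; x' = 458 − 3·82 = 212.
Government outlay = subsidy × quantity = 55 × 212 = 11660.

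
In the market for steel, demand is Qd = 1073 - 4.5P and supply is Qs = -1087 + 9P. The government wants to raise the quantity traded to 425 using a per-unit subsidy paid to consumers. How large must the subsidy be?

Required subsidy s = 24 per unit

At Q = 425, invert demand for the buyer price: Pb = (1073 − 425)/4.5 = 144; invert supply for the seller price: Ps = (425 − (-1087))/9 = 168.
The subsidy must fill the gap: s = Ps − Pb = 168 − 144 = 24.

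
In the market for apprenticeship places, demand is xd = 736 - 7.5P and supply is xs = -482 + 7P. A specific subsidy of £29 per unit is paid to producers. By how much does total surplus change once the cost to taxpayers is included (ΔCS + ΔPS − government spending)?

Net change in total surplus = -£1522.5

Pre-subsidy: 736 - 7.5P = -482 + 7P gives P* = 84, x* = 106.
With the subsidy, sellers receive Ps = Pb + 29 for each unit, where Pb is the price buyers pay.
Supply in terms of Pb becomes xs = -482 + 7(Pb + 29) = -279 + 7Pb. Setting this equal to demand: 736 - 7.5Pb = -279 + 7Pb, so Pb = 70.
Sellers receive Ps = 70 + 29 = 99; x' = 736 − 7.5·70 = 211.
ΔCS = ½(106 + 211)(84 − 70) = 2219; ΔPS = ½(106 + 211)(99 − 84) = 2377.5.
Government spending = 29 × 211 = 6119.
Net change = 2219 + 2377.5 − 6119 = -1522.5. The loss equals the DWL triangle ½·29·105.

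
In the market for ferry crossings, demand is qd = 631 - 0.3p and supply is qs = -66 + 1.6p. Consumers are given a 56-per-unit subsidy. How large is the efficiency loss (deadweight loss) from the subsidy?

Pre-subsidy: 631 - 0.3p = -66 + 1.6p gives p* = 6970/19, q* = 9898/19.
With the rebate, buyers effectively pay pb = ps − 56, where ps is the price sellers receive.
Demand in terms of ps becomes qd = 631 − 0.3(ps − 56) = 647.8 - 0.3ps. Setting this equal to supply: 647.8 - 0.3ps = -66 + 1.6ps, so ps = 7138/19.
Buyers pay pb = 7138/19 − 56 = 6074/19; q' = -66 + 1.6·(7138/19) = 50834/95.
The subsidy expands output by 50834/95 − 9898/19 = 1344/95 past the efficient level; on those units the gap between marginal cost and willingness to pay runs from 0 up to 56.
DWL = ½ × 56 × 1344/95 = 37632/95.

Deadweight loss = 37632/95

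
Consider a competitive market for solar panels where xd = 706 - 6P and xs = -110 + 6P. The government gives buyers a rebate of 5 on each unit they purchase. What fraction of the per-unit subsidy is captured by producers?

Producer share = 0.5

Pre-subsidy: 706 - 6P = -110 + 6P gives P* = 68, x* = 298.
With the rebate, buyers effectively pay Pb = Ps − 5, where Ps is the price sellers receive.
Demand in terms of Ps becomes xd = 706 − 6(Ps − 5) = 736 - 6Ps. Setting this equal to supply: 736 - 6Ps = -110 + 6Ps, so Ps = 70.5.
Buyers pay Pb = 70.5 − 5 = 65.5; x' = -110 + 6·70.5 = 313.
Buyers' price falls by P* − Pb = 68 − 65.5 = 2.5; sellers' price rises by Ps − P* = 70.5 − 68 = 2.5.
So producers capture 2.5/5 = 0.5 of each unit of subsidy.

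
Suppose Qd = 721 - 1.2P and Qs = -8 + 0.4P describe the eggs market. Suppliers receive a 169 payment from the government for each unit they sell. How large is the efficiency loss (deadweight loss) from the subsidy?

Pre-subsidy: 721 - 1.2P = -8 + 0.4P gives P* = 455.625, Q* = 174.25.
With the subsidy, sellers receive Ps = Pb + 169 for each unit, where Pb is the price buyers pay.
Supply in terms of Pb becomes Qs = -8 + 0.4(Pb + 169) = 59.6 + 0.4Pb. Setting this equal to demand: 721 - 1.2Pb = 59.6 + 0.4Pb, so Pb = 413.375.
Sellers receive Ps = 413.375 + 169 = 582.375; Q' = 721 − 1.2·413.375 = 224.95.
The subsidy expands output by 224.95 − 174.25 = 50.7 past the efficient level; on those units the gap between marginal cost and willingness to pay runs from 0 up to 169.
DWL = ½ × 169 × 50.7 = 4284.15.

Deadweight loss = 4284.15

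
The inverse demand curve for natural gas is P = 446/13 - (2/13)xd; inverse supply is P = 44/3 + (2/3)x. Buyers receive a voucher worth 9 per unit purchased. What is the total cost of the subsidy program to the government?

Government cost = 314.15625

Pre-subsidy: 446/13 - (2/13)x = 44/3 + (2/3)x gives x* = 23.9375 and P* = 30.625.
With the rebate, buyers effectively pay Pb = Ps − 9, where Ps is the price sellers receive.
On the curves, Pb = 446/13 - (2/13)x and Ps = 44/3 + (2/3)x; the wedge Ps − Pb = 9 gives 44/3 + (2/3)x − (446/13 - (2/13)x) = 9, so x' = 34.90625.
Then Pb = 446/13 − (2/13)·34.90625 = 28.9375 and Ps = 44/3 + (2/3)·34.90625 = 37.9375.
Government outlay = subsidy × quantity = 9 × 34.90625 = 314.15625.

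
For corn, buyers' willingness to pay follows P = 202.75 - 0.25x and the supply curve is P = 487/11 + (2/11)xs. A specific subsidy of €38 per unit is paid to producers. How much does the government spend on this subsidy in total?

Government cost = €17290

Pre-subsidy: 202.75 - 0.25x = 487/11 + (2/11)x gives x* = 367 and P* = 111.
With the subsidy, sellers receive Ps = Pb + 38 for each unit, where Pb is the price buyers pay.
On the curves, Pb = 202.75 - 0.25x and Ps = 487/11 + (2/11)x; the wedge Ps − Pb = 38 gives 487/11 + (2/11)x − (202.75 - 0.25x) = 38, so x' = 455.
Then Pb = 202.75 − 0.25·455 = 89 and Ps = 487/11 + (2/11)·455 = 127.
Government outlay = subsidy × quantity = 38 × 455 = 17290.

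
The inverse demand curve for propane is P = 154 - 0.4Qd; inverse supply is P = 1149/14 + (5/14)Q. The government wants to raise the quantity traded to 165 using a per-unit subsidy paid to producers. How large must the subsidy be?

Required subsidy s = 53 per unit

At Q = 165, from the demand curve buyers pay Pb = 154 − 0.4·165 = 88; from the supply curve sellers need Ps = 1149/14 + (5/14)·165 = 141.
The subsidy must fill the gap: s = Ps − Pb = 141 − 88 = 53.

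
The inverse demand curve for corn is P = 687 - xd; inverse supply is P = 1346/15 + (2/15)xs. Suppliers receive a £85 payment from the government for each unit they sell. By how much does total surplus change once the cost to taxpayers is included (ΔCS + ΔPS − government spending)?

Pre-subsidy: 687 - x = 1346/15 + (2/15)x gives x* = 527 and P* = 160.
With the subsidy, sellers receive Ps = Pb + 85 for each unit, where Pb is the price buyers pay.
On the curves, Pb = 687 - x and Ps = 1346/15 + (2/15)x; the wedge Ps − Pb = 85 gives 1346/15 + (2/15)x − (687 - x) = 85, so x' = 602.
Then Pb = 687 − 1·602 = 85 and Ps = 1346/15 + (2/15)·602 = 170.
ΔCS = ½(527 + 602)(160 − 85) = 42337.5; ΔPS = ½(527 + 602)(170 − 160) = 5645.
Government spending = 85 × 602 = 51170.
Net change = 42337.5 + 5645 − 51170 = -3187.5. The loss equals the DWL triangle ½·85·75.

Net change in total surplus = -£3187.5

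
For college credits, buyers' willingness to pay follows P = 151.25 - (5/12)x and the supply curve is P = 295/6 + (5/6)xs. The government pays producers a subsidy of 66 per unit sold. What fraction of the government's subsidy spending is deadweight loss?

DWL / government spending = 396/2017

Pre-subsidy: 151.25 - (5/12)x = 295/6 + (5/6)x gives x* = 245/3 and P* = 1055/9.
With the subsidy, sellers receive Ps = Pb + 66 for each unit, where Pb is the price buyers pay.
On the curves, Pb = 151.25 - (5/12)x and Ps = 295/6 + (5/6)x; the wedge Ps − Pb = 66 gives 295/6 + (5/6)x − (151.25 - (5/12)x) = 66, so x' = 2017/15.
Then Pb = 151.25 − (5/12)·(2017/15) = 857/9 and Ps = 295/6 + (5/6)·(2017/15) = 1451/9.
ΔCS = ½(245/3 + 2017/15)(1055/9 − 857/9) = 35662/15; ΔPS = ½(245/3 + 2017/15)(1451/9 − 1055/9) = 71324/15.
Government spending = 66 × 2017/15 = 8874.8.
DWL = ½ × 66 × (2017/15 − 245/3) = 1742.4; fraction = 1742.4 / 8874.8 = 396/2017.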